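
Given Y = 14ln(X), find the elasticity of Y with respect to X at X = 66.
Elasticity = 1/ln(66) ≈ 0.2387

Elasticity = (dY/dX) · (X/Y)

dY/dX = 14/X
At X = 66: dY/dX = 7/33, Y = 14·ln(66)

Elasticity = (7/33) · (66 / (14·ln(66))) = 1/ln(66) ≈ 0.2387

Interpretation: for a small percentage change in X, the percentage change in Y is approximately 0.24 times as large.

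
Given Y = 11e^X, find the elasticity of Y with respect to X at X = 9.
Elasticity = 9

Elasticity = (dY/dX) · (X/Y)

dY/dX = 11·e^X
At X = 9: dY/dX = 11·e^9, Y = 11·e^9

Elasticity = (11·e^9) · (9 / (11·e^9)) = 9

Interpretation: for a small percentage change in X, the percentage change in Y is approximately 9.00 times as large.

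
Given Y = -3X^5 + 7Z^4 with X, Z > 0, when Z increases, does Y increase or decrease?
Y increases

Taking the partial derivative:
∂Y/∂Z = 28Z^3

∂Y/∂Z = 28Z^3 > 0 (assuming positive values)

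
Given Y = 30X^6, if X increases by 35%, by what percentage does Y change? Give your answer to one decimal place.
505.3%

For Y = 30X^6:
If X → X(1 + 0.35)
Then Y → Y · (1 + 0.35)^6
     ≈ Y · 6.0534

Percentage change = ((1 + 0.35)^6 − 1) × 100% ≈ 505.3%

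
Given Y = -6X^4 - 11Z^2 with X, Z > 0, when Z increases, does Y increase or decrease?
Y decreases

Taking the partial derivative:
∂Y/∂Z = -22Z

∂Y/∂Z = -22Z < 0 (assuming positive values)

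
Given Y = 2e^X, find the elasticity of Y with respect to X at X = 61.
Elasticity = 61

Elasticity = (dY/dX) · (X/Y)

dY/dX = 2·e^X
At X = 61: dY/dX = 2·e^61, Y = 2·e^61

Elasticity = (2·e^61) · (61 / (2·e^61)) = 61

Interpretation: for a small percentage change in X, the percentage change in Y is approximately 61.00 times as large.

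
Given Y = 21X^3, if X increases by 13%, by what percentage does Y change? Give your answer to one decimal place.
44.3%

For Y = 21X^3:
If X → X(1 + 0.13)
Then Y → Y · (1 + 0.13)^3
     ≈ Y · 1.4429

Percentage change = ((1 + 0.13)^3 − 1) × 100% ≈ 44.3%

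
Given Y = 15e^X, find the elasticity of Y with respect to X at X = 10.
Elasticity = 10

Elasticity = (dY/dX) · (X/Y)

dY/dX = 15·e^X
At X = 10: dY/dX = 15·e^10, Y = 15·e^10

Elasticity = (15·e^10) · (10 / (15·e^10)) = 10

Interpretation: for a small percentage change in X, the percentage change in Y is approximately 10.00 times as large.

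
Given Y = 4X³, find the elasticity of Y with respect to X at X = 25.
Elasticity = 3

Elasticity = (dY/dX) · (X/Y)

dY/dX = 12·X²
At X = 25: dY/dX = 7500, Y = 62500

Elasticity = 7500 · (25 / 62500) = 3

Interpretation: for a small percentage change in X, the percentage change in Y is approximately 3.00 times as large.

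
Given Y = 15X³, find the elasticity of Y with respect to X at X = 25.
Elasticity = 3

Elasticity = (dY/dX) · (X/Y)

dY/dX = 45·X²
At X = 25: dY/dX = 28125, Y = 234375

Elasticity = 28125 · (25 / 234375) = 3

Interpretation: for a small percentage change in X, the percentage change in Y is approximately 3.00 times as large.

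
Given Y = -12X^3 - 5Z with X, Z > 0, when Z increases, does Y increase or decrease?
Y decreases

Taking the partial derivative:
∂Y/∂Z = -5

∂Y/∂Z = -5 < 0 (assuming positive values)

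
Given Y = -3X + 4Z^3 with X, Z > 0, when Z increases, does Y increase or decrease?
Y increases

Taking the partial derivative:
∂Y/∂Z = 12Z^2

∂Y/∂Z = 12Z^2 > 0 (assuming positive values)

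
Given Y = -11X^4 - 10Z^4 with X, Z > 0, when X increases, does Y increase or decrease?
Y decreases

Taking the partial derivative:
∂Y/∂X = -44X^3

∂Y/∂X = -44X^3 < 0 (assuming positive values)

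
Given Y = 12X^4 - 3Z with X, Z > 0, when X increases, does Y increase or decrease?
Y increases

Taking the partial derivative:
∂Y/∂X = 48X^3

∂Y/∂X = 48X^3 > 0 (assuming positive values)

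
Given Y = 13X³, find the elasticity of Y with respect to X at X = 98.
Elasticity = 3

Elasticity = (dY/dX) · (X/Y)

dY/dX = 39·X²
At X = 98: dY/dX = 374556, Y = 12235496

Elasticity = 374556 · (98 / 12235496) = 3

Interpretation: for a small percentage change in X, the percentage change in Y is approximately 3.00 times as large.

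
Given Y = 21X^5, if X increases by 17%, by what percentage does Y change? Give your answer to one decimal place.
119.2%

For Y = 21X^5:
If X → X(1 + 0.17)
Then Y → Y · (1 + 0.17)^5
     ≈ Y · 2.1924

Percentage change = ((1 + 0.17)^5 − 1) × 100% ≈ 119.2%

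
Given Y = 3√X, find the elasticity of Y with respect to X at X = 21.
Elasticity = 1/2

Elasticity = (dY/dX) · (X/Y)

dY/dX = 3/(2·√X)
At X = 21: dY/dX = √21/14, Y = 3·√21

Elasticity = (√21/14) · (21 / (3·√21)) = 1/2

Interpretation: for a small percentage change in X, the percentage change in Y is approximately 0.50 times as large.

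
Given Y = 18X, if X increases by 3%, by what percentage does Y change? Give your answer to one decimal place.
3.0%

For Y = 18X:
If X → X(1 + 0.03)
Then Y → Y · (1 + 0.03)^1
     = Y · 1.0300

Percentage change = ((1 + 0.03)^1 − 1) × 100% = 3.0%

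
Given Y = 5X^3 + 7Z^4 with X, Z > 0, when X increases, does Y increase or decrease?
Y increases

Taking the partial derivative:
∂Y/∂X = 15X^2

∂Y/∂X = 15X^2 > 0 (assuming positive values)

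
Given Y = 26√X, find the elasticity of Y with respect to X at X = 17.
Elasticity = 1/2

Elasticity = (dY/dX) · (X/Y)

dY/dX = 13/√X
At X = 17: dY/dX = 13·√17/17, Y = 26·√17

Elasticity = (13·√17/17) · (17 / (26·√17)) = 1/2

Interpretation: for a small percentage change in X, the percentage change in Y is approximately 0.50 times as large.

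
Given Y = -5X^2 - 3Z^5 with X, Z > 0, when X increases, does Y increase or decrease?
Y decreases

Taking the partial derivative:
∂Y/∂X = -10X

∂Y/∂X = -10X < 0 (assuming positive values)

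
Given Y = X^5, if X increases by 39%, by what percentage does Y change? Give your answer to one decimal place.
418.9%

For Y = X^5:
If X → X(1 + 0.39)
Then Y → Y · (1 + 0.39)^5
     ≈ Y · 5.1889

Percentage change = ((1 + 0.39)^5 − 1) × 100% ≈ 418.9%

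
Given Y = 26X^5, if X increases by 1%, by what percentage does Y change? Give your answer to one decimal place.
5.1%

For Y = 26X^5:
If X → X(1 + 0.01)
Then Y → Y · (1 + 0.01)^5
     ≈ Y · 1.0510

Percentage change = ((1 + 0.01)^5 − 1) × 100% ≈ 5.1%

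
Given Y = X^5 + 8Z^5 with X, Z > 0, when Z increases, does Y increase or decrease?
Y increases

Taking the partial derivative:
∂Y/∂Z = 40Z^4

∂Y/∂Z = 40Z^4 > 0 (assuming positive values)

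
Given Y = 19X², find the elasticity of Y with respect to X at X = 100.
Elasticity = 2

Elasticity = (dY/dX) · (X/Y)

dY/dX = 38·X
At X = 100: dY/dX = 3800, Y = 190000

Elasticity = 3800 · (100 / 190000) = 2

Interpretation: for a small percentage change in X, the percentage change in Y is approximately 2.00 times as large.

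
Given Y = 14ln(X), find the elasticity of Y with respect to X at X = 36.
Elasticity = 1/ln(36) ≈ 0.2791

Elasticity = (dY/dX) · (X/Y)

dY/dX = 14/X
At X = 36: dY/dX = 7/18, Y = 14·ln(36)

Elasticity = (7/18) · (36 / (14·ln(36))) = 1/ln(36) ≈ 0.2791

Interpretation: for a small percentage change in X, the percentage change in Y is approximately 0.28 times as large.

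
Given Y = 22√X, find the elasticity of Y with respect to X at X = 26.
Elasticity = 1/2

Elasticity = (dY/dX) · (X/Y)

dY/dX = 11/√X
At X = 26: dY/dX = 11·√26/26, Y = 22·√26

Elasticity = (11·√26/26) · (26 / (22·√26)) = 1/2

Interpretation: for a small percentage change in X, the percentage change in Y is approximately 0.50 times as large.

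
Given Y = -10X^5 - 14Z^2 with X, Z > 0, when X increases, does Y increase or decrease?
Y decreases

Taking the partial derivative:
∂Y/∂X = -50X^4

∂Y/∂X = -50X^4 < 0 (assuming positive values)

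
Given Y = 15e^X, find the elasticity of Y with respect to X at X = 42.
Elasticity = 42

Elasticity = (dY/dX) · (X/Y)

dY/dX = 15·e^X
At X = 42: dY/dX = 15·e^42, Y = 15·e^42

Elasticity = (15·e^42) · (42 / (15·e^42)) = 42

Interpretation: for a small percentage change in X, the percentage change in Y is approximately 42.00 times as large.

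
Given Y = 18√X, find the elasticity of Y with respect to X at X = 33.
Elasticity = 1/2

Elasticity = (dY/dX) · (X/Y)

dY/dX = 9/√X
At X = 33: dY/dX = 3·√33/11, Y = 18·√33

Elasticity = (3·√33/11) · (33 / (18·√33)) = 1/2

Interpretation: for a small percentage change in X, the percentage change in Y is approximately 0.50 times as large.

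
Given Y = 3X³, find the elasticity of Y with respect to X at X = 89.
Elasticity = 3

Elasticity = (dY/dX) · (X/Y)

dY/dX = 9·X²
At X = 89: dY/dX = 71289, Y = 2114907

Elasticity = 71289 · (89 / 2114907) = 3

Interpretation: for a small percentage change in X, the percentage change in Y is approximately 3.00 times as large.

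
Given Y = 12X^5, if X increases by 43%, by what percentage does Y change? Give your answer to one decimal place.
498.0%

For Y = 12X^5:
If X → X(1 + 0.43)
Then Y → Y · (1 + 0.43)^5
     ≈ Y · 5.9797

Percentage change = ((1 + 0.43)^5 − 1) × 100% ≈ 498.0%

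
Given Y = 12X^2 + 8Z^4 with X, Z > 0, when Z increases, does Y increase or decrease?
Y increases

Taking the partial derivative:
∂Y/∂Z = 32Z^3

∂Y/∂Z = 32Z^3 > 0 (assuming positive values)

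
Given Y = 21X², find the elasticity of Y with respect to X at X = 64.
Elasticity = 2

Elasticity = (dY/dX) · (X/Y)

dY/dX = 42·X
At X = 64: dY/dX = 2688, Y = 86016

Elasticity = 2688 · (64 / 86016) = 2

Interpretation: for a small percentage change in X, the percentage change in Y is approximately 2.00 times as large.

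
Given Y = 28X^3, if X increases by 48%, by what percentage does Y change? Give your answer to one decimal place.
224.2%

For Y = 28X^3:
If X → X(1 + 0.48)
Then Y → Y · (1 + 0.48)^3
     ≈ Y · 3.2418

Percentage change = ((1 + 0.48)^3 − 1) × 100% ≈ 224.2%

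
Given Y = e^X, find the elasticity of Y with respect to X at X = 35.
Elasticity = 35

Elasticity = (dY/dX) · (X/Y)

dY/dX = e^X
At X = 35: dY/dX = e^35, Y = e^35

Elasticity = (e^35) · (35 / (e^35)) = 35

Interpretation: for a small percentage change in X, the percentage change in Y is approximately 35.00 times as large.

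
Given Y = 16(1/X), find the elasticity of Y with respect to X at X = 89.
Elasticity = -1

Elasticity = (dY/dX) · (X/Y)

dY/dX = -16/X²
At X = 89: dY/dX = -16/7921, Y = 16/89

Elasticity = (-16/7921) · (89 / (16/89)) = -1

Interpretation: for a small percentage change in X, the percentage change in Y is approximately -1.00 times as large.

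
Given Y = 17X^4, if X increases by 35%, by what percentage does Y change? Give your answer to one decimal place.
232.2%

For Y = 17X^4:
If X → X(1 + 0.35)
Then Y → Y · (1 + 0.35)^4
     ≈ Y · 3.3215

Percentage change = ((1 + 0.35)^4 − 1) × 100% ≈ 232.2%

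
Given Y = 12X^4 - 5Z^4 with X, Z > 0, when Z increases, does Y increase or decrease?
Y decreases

Taking the partial derivative:
∂Y/∂Z = -20Z^3

∂Y/∂Z = -20Z^3 < 0 (assuming positive values)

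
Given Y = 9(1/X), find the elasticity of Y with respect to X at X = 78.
Elasticity = -1

Elasticity = (dY/dX) · (X/Y)

dY/dX = -9/X²
At X = 78: dY/dX = -1/676, Y = 3/26

Elasticity = (-1/676) · (78 / (3/26)) = -1

Interpretation: for a small percentage change in X, the percentage change in Y is approximately -1.00 times as large.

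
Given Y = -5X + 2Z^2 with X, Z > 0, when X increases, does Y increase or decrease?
Y decreases

Taking the partial derivative:
∂Y/∂X = -5

∂Y/∂X = -5 < 0 (assuming positive values)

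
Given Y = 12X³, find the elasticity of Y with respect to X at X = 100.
Elasticity = 3

Elasticity = (dY/dX) · (X/Y)

dY/dX = 36·X²
At X = 100: dY/dX = 360000, Y = 12000000

Elasticity = 360000 · (100 / 12000000) = 3

Interpretation: for a small percentage change in X, the percentage change in Y is approximately 3.00 times as large.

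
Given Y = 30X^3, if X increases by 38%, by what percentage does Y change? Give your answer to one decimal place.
162.8%

For Y = 30X^3:
If X → X(1 + 0.38)
Then Y → Y · (1 + 0.38)^3
     ≈ Y · 2.6281

Percentage change = ((1 + 0.38)^3 − 1) × 100% ≈ 162.8%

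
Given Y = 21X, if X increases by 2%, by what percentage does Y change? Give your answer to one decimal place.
2.0%

For Y = 21X:
If X → X(1 + 0.02)
Then Y → Y · (1 + 0.02)^1
     = Y · 1.0200

Percentage change = ((1 + 0.02)^1 − 1) × 100% = 2.0%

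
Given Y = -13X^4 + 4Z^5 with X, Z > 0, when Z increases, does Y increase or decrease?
Y increases

Taking the partial derivative:
∂Y/∂Z = 20Z^4

∂Y/∂Z = 20Z^4 > 0 (assuming positive values)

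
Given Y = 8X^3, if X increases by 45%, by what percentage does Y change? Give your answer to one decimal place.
204.9%

For Y = 8X^3:
If X → X(1 + 0.45)
Then Y → Y · (1 + 0.45)^3
     ≈ Y · 3.0486

Percentage change = ((1 + 0.45)^3 − 1) × 100% ≈ 204.9%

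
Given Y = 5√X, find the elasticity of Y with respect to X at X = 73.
Elasticity = 1/2

Elasticity = (dY/dX) · (X/Y)

dY/dX = 5/(2·√X)
At X = 73: dY/dX = 5·√73/146, Y = 5·√73

Elasticity = (5·√73/146) · (73 / (5·√73)) = 1/2

Interpretation: for a small percentage change in X, the percentage change in Y is approximately 0.50 times as large.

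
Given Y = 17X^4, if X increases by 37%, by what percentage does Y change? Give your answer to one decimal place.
252.3%

For Y = 17X^4:
If X → X(1 + 0.37)
Then Y → Y · (1 + 0.37)^4
     ≈ Y · 3.5228

Percentage change = ((1 + 0.37)^4 − 1) × 100% ≈ 252.3%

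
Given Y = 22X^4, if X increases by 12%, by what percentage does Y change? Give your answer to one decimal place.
57.4%

For Y = 22X^4:
If X → X(1 + 0.12)
Then Y → Y · (1 + 0.12)^4
     ≈ Y · 1.5735

Percentage change = ((1 + 0.12)^4 − 1) × 100% ≈ 57.4%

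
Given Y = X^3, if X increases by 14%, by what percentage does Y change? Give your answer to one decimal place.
48.2%

For Y = X^3:
If X → X(1 + 0.14)
Then Y → Y · (1 + 0.14)^3
     ≈ Y · 1.4815

Percentage change = ((1 + 0.14)^3 − 1) × 100% ≈ 48.2%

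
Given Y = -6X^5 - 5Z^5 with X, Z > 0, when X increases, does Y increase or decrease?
Y decreases

Taking the partial derivative:
∂Y/∂X = -30X^4

∂Y/∂X = -30X^4 < 0 (assuming positive values)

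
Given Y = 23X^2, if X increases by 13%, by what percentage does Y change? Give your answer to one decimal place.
27.7%

For Y = 23X^2:
If X → X(1 + 0.13)
Then Y → Y · (1 + 0.13)^2
     = Y · 1.2769

Percentage change = ((1 + 0.13)^2 − 1) × 100% ≈ 27.7%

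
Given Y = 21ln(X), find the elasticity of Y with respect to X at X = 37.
Elasticity = 1/ln(37) ≈ 0.2769

Elasticity = (dY/dX) · (X/Y)

dY/dX = 21/X
At X = 37: dY/dX = 21/37, Y = 21·ln(37)

Elasticity = (21/37) · (37 / (21·ln(37))) = 1/ln(37) ≈ 0.2769

Interpretation: for a small percentage change in X, the percentage change in Y is approximately 0.28 times as large.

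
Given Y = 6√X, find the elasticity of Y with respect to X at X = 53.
Elasticity = 1/2

Elasticity = (dY/dX) · (X/Y)

dY/dX = 3/√X
At X = 53: dY/dX = 3·√53/53, Y = 6·√53

Elasticity = (3·√53/53) · (53 / (6·√53)) = 1/2

Interpretation: for a small percentage change in X, the percentage change in Y is approximately 0.50 times as large.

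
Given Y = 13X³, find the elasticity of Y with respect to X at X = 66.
Elasticity = 3

Elasticity = (dY/dX) · (X/Y)

dY/dX = 39·X²
At X = 66: dY/dX = 169884, Y = 3737448

Elasticity = 169884 · (66 / 3737448) = 3

Interpretation: for a small percentage change in X, the percentage change in Y is approximately 3.00 times as large.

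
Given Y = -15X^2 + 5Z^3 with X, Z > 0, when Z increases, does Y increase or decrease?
Y increases

Taking the partial derivative:
∂Y/∂Z = 15Z^2

∂Y/∂Z = 15Z^2 > 0 (assuming positive values)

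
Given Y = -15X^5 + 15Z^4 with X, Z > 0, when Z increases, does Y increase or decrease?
Y increases

Taking the partial derivative:
∂Y/∂Z = 60Z^3

∂Y/∂Z = 60Z^3 > 0 (assuming positive values)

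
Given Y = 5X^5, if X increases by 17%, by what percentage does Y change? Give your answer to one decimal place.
119.2%

For Y = 5X^5:
If X → X(1 + 0.17)
Then Y → Y · (1 + 0.17)^5
     ≈ Y · 2.1924

Percentage change = ((1 + 0.17)^5 − 1) × 100% ≈ 119.2%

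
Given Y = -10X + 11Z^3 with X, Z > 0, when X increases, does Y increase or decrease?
Y decreases

Taking the partial derivative:
∂Y/∂X = -10

∂Y/∂X = -10 < 0 (assuming positive values)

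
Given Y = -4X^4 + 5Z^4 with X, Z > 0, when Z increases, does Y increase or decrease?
Y increases

Taking the partial derivative:
∂Y/∂Z = 20Z^3

∂Y/∂Z = 20Z^3 > 0 (assuming positive values)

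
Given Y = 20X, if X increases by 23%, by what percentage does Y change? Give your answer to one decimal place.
23.0%

For Y = 20X:
If X → X(1 + 0.23)
Then Y → Y · (1 + 0.23)^1
     = Y · 1.2300

Percentage change = ((1 + 0.23)^1 − 1) × 100% = 23.0%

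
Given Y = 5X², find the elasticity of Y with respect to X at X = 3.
Elasticity = 2

Elasticity = (dY/dX) · (X/Y)

dY/dX = 10·X
At X = 3: dY/dX = 30, Y = 45

Elasticity = 30 · (3 / 45) = 2

Interpretation: for a small percentage change in X, the percentage change in Y is approximately 2.00 times as large.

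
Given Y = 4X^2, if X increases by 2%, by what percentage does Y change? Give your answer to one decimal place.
4.0%

For Y = 4X^2:
If X → X(1 + 0.02)
Then Y → Y · (1 + 0.02)^2
     = Y · 1.0404

Percentage change = ((1 + 0.02)^2 − 1) × 100% ≈ 4.0%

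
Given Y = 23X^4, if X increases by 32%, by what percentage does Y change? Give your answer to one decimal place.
203.6%

For Y = 23X^4:
If X → X(1 + 0.32)
Then Y → Y · (1 + 0.32)^4
     ≈ Y · 3.0360

Percentage change = ((1 + 0.32)^4 − 1) × 100% ≈ 203.6%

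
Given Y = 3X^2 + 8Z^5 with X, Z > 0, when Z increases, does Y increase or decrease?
Y increases

Taking the partial derivative:
∂Y/∂Z = 40Z^4

∂Y/∂Z = 40Z^4 > 0 (assuming positive values)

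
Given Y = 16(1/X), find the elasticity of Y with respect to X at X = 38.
Elasticity = -1

Elasticity = (dY/dX) · (X/Y)

dY/dX = -16/X²
At X = 38: dY/dX = -4/361, Y = 8/19

Elasticity = (-4/361) · (38 / (8/19)) = -1

Interpretation: for a small percentage change in X, the percentage change in Y is approximately -1.00 times as large.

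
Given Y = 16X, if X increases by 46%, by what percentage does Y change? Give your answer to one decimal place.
46.0%

For Y = 16X:
If X → X(1 + 0.46)
Then Y → Y · (1 + 0.46)^1
     = Y · 1.4600

Percentage change = ((1 + 0.46)^1 − 1) × 100% = 46.0%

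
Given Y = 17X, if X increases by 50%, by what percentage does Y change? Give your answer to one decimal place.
50.0%

For Y = 17X:
If X → X(1 + 0.5)
Then Y → Y · (1 + 0.5)^1
     = Y · 1.5000

Percentage change = ((1 + 0.5)^1 − 1) × 100% = 50.0%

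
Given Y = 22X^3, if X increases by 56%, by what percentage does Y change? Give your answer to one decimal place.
279.6%

For Y = 22X^3:
If X → X(1 + 0.56)
Then Y → Y · (1 + 0.56)^3
     ≈ Y · 3.7964

Percentage change = ((1 + 0.56)^3 − 1) × 100% ≈ 279.6%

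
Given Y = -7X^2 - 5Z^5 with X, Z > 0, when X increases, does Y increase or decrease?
Y decreases

Taking the partial derivative:
∂Y/∂X = -14X

∂Y/∂X = -14X < 0 (assuming positive values)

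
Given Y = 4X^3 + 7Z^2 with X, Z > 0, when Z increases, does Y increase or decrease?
Y increases

Taking the partial derivative:
∂Y/∂Z = 14Z

∂Y/∂Z = 14Z > 0 (assuming positive values)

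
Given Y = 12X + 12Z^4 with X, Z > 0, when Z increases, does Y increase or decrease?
Y increases

Taking the partial derivative:
∂Y/∂Z = 48Z^3

∂Y/∂Z = 48Z^3 > 0 (assuming positive values)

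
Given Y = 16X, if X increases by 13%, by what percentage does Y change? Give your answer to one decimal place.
13.0%

For Y = 16X:
If X → X(1 + 0.13)
Then Y → Y · (1 + 0.13)^1
     = Y · 1.1300

Percentage change = ((1 + 0.13)^1 − 1) × 100% = 13.0%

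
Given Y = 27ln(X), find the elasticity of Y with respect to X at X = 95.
Elasticity = 1/ln(95) ≈ 0.2196

Elasticity = (dY/dX) · (X/Y)

dY/dX = 27/X
At X = 95: dY/dX = 27/95, Y = 27·ln(95)

Elasticity = (27/95) · (95 / (27·ln(95))) = 1/ln(95) ≈ 0.2196

Interpretation: for a small percentage change in X, the percentage change in Y is approximately 0.22 times as large.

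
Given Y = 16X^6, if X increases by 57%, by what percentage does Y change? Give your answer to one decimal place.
1397.6%

For Y = 16X^6:
If X → X(1 + 0.57)
Then Y → Y · (1 + 0.57)^6
     ≈ Y · 14.9761

Percentage change = ((1 + 0.57)^6 − 1) × 100% ≈ 1397.6%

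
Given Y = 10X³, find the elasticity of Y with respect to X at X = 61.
Elasticity = 3

Elasticity = (dY/dX) · (X/Y)

dY/dX = 30·X²
At X = 61: dY/dX = 111630, Y = 2269810

Elasticity = 111630 · (61 / 2269810) = 3

Interpretation: for a small percentage change in X, the percentage change in Y is approximately 3.00 times as large.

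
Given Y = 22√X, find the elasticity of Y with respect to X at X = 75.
Elasticity = 1/2

Elasticity = (dY/dX) · (X/Y)

dY/dX = 11/√X
At X = 75: dY/dX = 11·√3/15, Y = 110·√3

Elasticity = (11·√3/15) · (75 / (110·√3)) = 1/2

Interpretation: for a small percentage change in X, the percentage change in Y is approximately 0.50 times as large.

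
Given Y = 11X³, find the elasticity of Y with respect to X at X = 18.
Elasticity = 3

Elasticity = (dY/dX) · (X/Y)

dY/dX = 33·X²
At X = 18: dY/dX = 10692, Y = 64152

Elasticity = 10692 · (18 / 64152) = 3

Interpretation: for a small percentage change in X, the percentage change in Y is approximately 3.00 times as large.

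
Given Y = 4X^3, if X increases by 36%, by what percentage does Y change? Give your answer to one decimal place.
151.5%

For Y = 4X^3:
If X → X(1 + 0.36)
Then Y → Y · (1 + 0.36)^3
     ≈ Y · 2.5155

Percentage change = ((1 + 0.36)^3 − 1) × 100% ≈ 151.5%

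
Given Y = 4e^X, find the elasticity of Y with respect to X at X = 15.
Elasticity = 15

Elasticity = (dY/dX) · (X/Y)

dY/dX = 4·e^X
At X = 15: dY/dX = 4·e^15, Y = 4·e^15

Elasticity = (4·e^15) · (15 / (4·e^15)) = 15

Interpretation: for a small percentage change in X, the percentage change in Y is approximately 15.00 times as large.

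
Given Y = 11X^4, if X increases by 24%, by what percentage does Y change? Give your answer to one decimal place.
136.4%

For Y = 11X^4:
If X → X(1 + 0.24)
Then Y → Y · (1 + 0.24)^4
     ≈ Y · 2.3642

Percentage change = ((1 + 0.24)^4 − 1) × 100% ≈ 136.4%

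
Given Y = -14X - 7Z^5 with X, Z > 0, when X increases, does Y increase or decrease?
Y decreases

Taking the partial derivative:
∂Y/∂X = -14

∂Y/∂X = -14 < 0 (assuming positive values)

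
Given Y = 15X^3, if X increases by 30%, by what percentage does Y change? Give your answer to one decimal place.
119.7%

For Y = 15X^3:
If X → X(1 + 0.3)
Then Y → Y · (1 + 0.3)^3
     = Y · 2.1970

Percentage change = ((1 + 0.3)^3 − 1) × 100% = 119.7%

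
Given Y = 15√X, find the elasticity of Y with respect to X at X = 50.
Elasticity = 1/2

Elasticity = (dY/dX) · (X/Y)

dY/dX = 15/(2·√X)
At X = 50: dY/dX = 3·√2/4, Y = 75·√2

Elasticity = (3·√2/4) · (50 / (75·√2)) = 1/2

Interpretation: for a small percentage change in X, the percentage change in Y is approximately 0.50 times as large.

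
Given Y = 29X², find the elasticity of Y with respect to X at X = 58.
Elasticity = 2

Elasticity = (dY/dX) · (X/Y)

dY/dX = 58·X
At X = 58: dY/dX = 3364, Y = 97556

Elasticity = 3364 · (58 / 97556) = 2

Interpretation: for a small percentage change in X, the percentage change in Y is approximately 2.00 times as large.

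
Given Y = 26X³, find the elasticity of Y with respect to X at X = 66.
Elasticity = 3

Elasticity = (dY/dX) · (X/Y)

dY/dX = 78·X²
At X = 66: dY/dX = 339768, Y = 7474896

Elasticity = 339768 · (66 / 7474896) = 3

Interpretation: for a small percentage change in X, the percentage change in Y is approximately 3.00 times as large.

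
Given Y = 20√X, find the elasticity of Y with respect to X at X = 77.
Elasticity = 1/2

Elasticity = (dY/dX) · (X/Y)

dY/dX = 10/√X
At X = 77: dY/dX = 10·√77/77, Y = 20·√77

Elasticity = (10·√77/77) · (77 / (20·√77)) = 1/2

Interpretation: for a small percentage change in X, the percentage change in Y is approximately 0.50 times as large.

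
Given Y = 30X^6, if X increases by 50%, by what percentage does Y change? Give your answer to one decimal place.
1039.1%

For Y = 30X^6:
If X → X(1 + 0.5)
Then Y → Y · (1 + 0.5)^6
     ≈ Y · 11.3906

Percentage change = ((1 + 0.5)^6 − 1) × 100% ≈ 1039.1%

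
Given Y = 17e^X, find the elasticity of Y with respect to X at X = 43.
Elasticity = 43

Elasticity = (dY/dX) · (X/Y)

dY/dX = 17·e^X
At X = 43: dY/dX = 17·e^43, Y = 17·e^43

Elasticity = (17·e^43) · (43 / (17·e^43)) = 43

Interpretation: for a small percentage change in X, the percentage change in Y is approximately 43.00 times as large.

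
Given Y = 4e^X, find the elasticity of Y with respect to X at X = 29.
Elasticity = 29

Elasticity = (dY/dX) · (X/Y)

dY/dX = 4·e^X
At X = 29: dY/dX = 4·e^29, Y = 4·e^29

Elasticity = (4·e^29) · (29 / (4·e^29)) = 29

Interpretation: for a small percentage change in X, the percentage change in Y is approximately 29.00 times as large.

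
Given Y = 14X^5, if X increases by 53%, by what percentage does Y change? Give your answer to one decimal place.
738.4%

For Y = 14X^5:
If X → X(1 + 0.53)
Then Y → Y · (1 + 0.53)^5
     ≈ Y · 8.3841

Percentage change = ((1 + 0.53)^5 − 1) × 100% ≈ 738.4%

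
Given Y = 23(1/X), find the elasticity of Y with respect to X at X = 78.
Elasticity = -1

Elasticity = (dY/dX) · (X/Y)

dY/dX = -23/X²
At X = 78: dY/dX = -23/6084, Y = 23/78

Elasticity = (-23/6084) · (78 / (23/78)) = -1

Interpretation: for a small percentage change in X, the percentage change in Y is approximately -1.00 times as large.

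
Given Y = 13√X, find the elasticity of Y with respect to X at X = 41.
Elasticity = 1/2

Elasticity = (dY/dX) · (X/Y)

dY/dX = 13/(2·√X)
At X = 41: dY/dX = 13·√41/82, Y = 13·√41

Elasticity = (13·√41/82) · (41 / (13·√41)) = 1/2

Interpretation: for a small percentage change in X, the percentage change in Y is approximately 0.50 times as large.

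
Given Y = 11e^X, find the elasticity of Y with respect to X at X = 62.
Elasticity = 62

Elasticity = (dY/dX) · (X/Y)

dY/dX = 11·e^X
At X = 62: dY/dX = 11·e^62, Y = 11·e^62

Elasticity = (11·e^62) · (62 / (11·e^62)) = 62

Interpretation: for a small percentage change in X, the percentage change in Y is approximately 62.00 times as large.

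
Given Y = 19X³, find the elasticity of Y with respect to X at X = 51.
Elasticity = 3

Elasticity = (dY/dX) · (X/Y)

dY/dX = 57·X²
At X = 51: dY/dX = 148257, Y = 2520369

Elasticity = 148257 · (51 / 2520369) = 3

Interpretation: for a small percentage change in X, the percentage change in Y is approximately 3.00 times as large.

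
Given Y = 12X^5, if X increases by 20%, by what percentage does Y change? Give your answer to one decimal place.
148.8%

For Y = 12X^5:
If X → X(1 + 0.2)
Then Y → Y · (1 + 0.2)^5
     ≈ Y · 2.4883

Percentage change = ((1 + 0.2)^5 − 1) × 100% ≈ 148.8%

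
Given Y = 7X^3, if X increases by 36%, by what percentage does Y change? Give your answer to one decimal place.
151.5%

For Y = 7X^3:
If X → X(1 + 0.36)
Then Y → Y · (1 + 0.36)^3
     ≈ Y · 2.5155

Percentage change = ((1 + 0.36)^3 − 1) × 100% ≈ 151.5%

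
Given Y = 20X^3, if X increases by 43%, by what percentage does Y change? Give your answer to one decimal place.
192.4%

For Y = 20X^3:
If X → X(1 + 0.43)
Then Y → Y · (1 + 0.43)^3
     ≈ Y · 2.9242

Percentage change = ((1 + 0.43)^3 − 1) × 100% ≈ 192.4%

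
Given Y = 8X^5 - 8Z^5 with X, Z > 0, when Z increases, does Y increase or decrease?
Y decreases

Taking the partial derivative:
∂Y/∂Z = -40Z^4

∂Y/∂Z = -40Z^4 < 0 (assuming positive values)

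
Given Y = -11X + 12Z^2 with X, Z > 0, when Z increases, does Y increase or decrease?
Y increases

Taking the partial derivative:
∂Y/∂Z = 24Z

∂Y/∂Z = 24Z > 0 (assuming positive values)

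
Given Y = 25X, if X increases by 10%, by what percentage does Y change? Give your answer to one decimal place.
10.0%

For Y = 25X:
If X → X(1 + 0.1)
Then Y → Y · (1 + 0.1)^1
     = Y · 1.1000

Percentage change = ((1 + 0.1)^1 − 1) × 100% = 10.0%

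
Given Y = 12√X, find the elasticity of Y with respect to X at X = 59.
Elasticity = 1/2

Elasticity = (dY/dX) · (X/Y)

dY/dX = 6/√X
At X = 59: dY/dX = 6·√59/59, Y = 12·√59

Elasticity = (6·√59/59) · (59 / (12·√59)) = 1/2

Interpretation: for a small percentage change in X, the percentage change in Y is approximately 0.50 times as large.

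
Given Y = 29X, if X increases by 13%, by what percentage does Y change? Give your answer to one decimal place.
13.0%

For Y = 29X:
If X → X(1 + 0.13)
Then Y → Y · (1 + 0.13)^1
     = Y · 1.1300

Percentage change = ((1 + 0.13)^1 − 1) × 100% = 13.0%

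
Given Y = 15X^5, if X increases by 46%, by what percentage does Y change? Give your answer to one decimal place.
563.4%

For Y = 15X^5:
If X → X(1 + 0.46)
Then Y → Y · (1 + 0.46)^5
     ≈ Y · 6.6338

Percentage change = ((1 + 0.46)^5 − 1) × 100% ≈ 563.4%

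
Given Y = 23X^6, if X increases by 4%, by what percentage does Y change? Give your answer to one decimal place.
26.5%

For Y = 23X^6:
If X → X(1 + 0.04)
Then Y → Y · (1 + 0.04)^6
     ≈ Y · 1.2653

Percentage change = ((1 + 0.04)^6 − 1) × 100% ≈ 26.5%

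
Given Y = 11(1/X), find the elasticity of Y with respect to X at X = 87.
Elasticity = -1

Elasticity = (dY/dX) · (X/Y)

dY/dX = -11/X²
At X = 87: dY/dX = -11/7569, Y = 11/87

Elasticity = (-11/7569) · (87 / (11/87)) = -1

Interpretation: for a small percentage change in X, the percentage change in Y is approximately -1.00 times as large.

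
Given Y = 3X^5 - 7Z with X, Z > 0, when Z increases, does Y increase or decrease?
Y decreases

Taking the partial derivative:
∂Y/∂Z = -7

∂Y/∂Z = -7 < 0 (assuming positive values)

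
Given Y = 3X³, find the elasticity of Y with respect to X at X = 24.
Elasticity = 3

Elasticity = (dY/dX) · (X/Y)

dY/dX = 9·X²
At X = 24: dY/dX = 5184, Y = 41472

Elasticity = 5184 · (24 / 41472) = 3

Interpretation: for a small percentage change in X, the percentage change in Y is approximately 3.00 times as large.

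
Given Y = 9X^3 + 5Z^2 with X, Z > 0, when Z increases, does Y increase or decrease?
Y increases

Taking the partial derivative:
∂Y/∂Z = 10Z

∂Y/∂Z = 10Z > 0 (assuming positive values)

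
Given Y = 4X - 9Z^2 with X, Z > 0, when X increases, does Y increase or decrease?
Y increases

Taking the partial derivative:
∂Y/∂X = 4

∂Y/∂X = 4 > 0 (assuming positive values)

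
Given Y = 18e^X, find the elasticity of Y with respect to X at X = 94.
Elasticity = 94

Elasticity = (dY/dX) · (X/Y)

dY/dX = 18·e^X
At X = 94: dY/dX = 18·e^94, Y = 18·e^94

Elasticity = (18·e^94) · (94 / (18·e^94)) = 94

Interpretation: for a small percentage change in X, the percentage change in Y is approximately 94.00 times as large.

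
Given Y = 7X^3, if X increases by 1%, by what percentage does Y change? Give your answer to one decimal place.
3.0%

For Y = 7X^3:
If X → X(1 + 0.01)
Then Y → Y · (1 + 0.01)^3
     ≈ Y · 1.0303

Percentage change = ((1 + 0.01)^3 − 1) × 100% ≈ 3.0%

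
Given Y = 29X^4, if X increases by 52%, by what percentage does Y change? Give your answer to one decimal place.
433.8%

For Y = 29X^4:
If X → X(1 + 0.52)
Then Y → Y · (1 + 0.52)^4
     ≈ Y · 5.3379

Percentage change = ((1 + 0.52)^4 − 1) × 100% ≈ 433.8%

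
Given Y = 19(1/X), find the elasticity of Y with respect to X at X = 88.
Elasticity = -1

Elasticity = (dY/dX) · (X/Y)

dY/dX = -19/X²
At X = 88: dY/dX = -19/7744, Y = 19/88

Elasticity = (-19/7744) · (88 / (19/88)) = -1

Interpretation: for a small percentage change in X, the percentage change in Y is approximately -1.00 times as large.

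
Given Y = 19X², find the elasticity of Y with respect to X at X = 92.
Elasticity = 2

Elasticity = (dY/dX) · (X/Y)

dY/dX = 38·X
At X = 92: dY/dX = 3496, Y = 160816

Elasticity = 3496 · (92 / 160816) = 2

Interpretation: for a small percentage change in X, the percentage change in Y is approximately 2.00 times as large.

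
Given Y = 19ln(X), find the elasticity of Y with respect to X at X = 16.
Elasticity = 1/ln(16) ≈ 0.3607

Elasticity = (dY/dX) · (X/Y)

dY/dX = 19/X
At X = 16: dY/dX = 19/16, Y = 19·ln(16)

Elasticity = (19/16) · (16 / (19·ln(16))) = 1/ln(16) ≈ 0.3607

Interpretation: for a small percentage change in X, the percentage change in Y is approximately 0.36 times as large.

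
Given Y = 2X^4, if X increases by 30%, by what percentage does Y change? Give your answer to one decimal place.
185.6%

For Y = 2X^4:
If X → X(1 + 0.3)
Then Y → Y · (1 + 0.3)^4
     = Y · 2.8561

Percentage change = ((1 + 0.3)^4 − 1) × 100% ≈ 185.6%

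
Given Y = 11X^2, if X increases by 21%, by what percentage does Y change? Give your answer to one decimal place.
46.4%

For Y = 11X^2:
If X → X(1 + 0.21)
Then Y → Y · (1 + 0.21)^2
     = Y · 1.4641

Percentage change = ((1 + 0.21)^2 − 1) × 100% ≈ 46.4%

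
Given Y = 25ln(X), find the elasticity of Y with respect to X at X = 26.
Elasticity = 1/ln(26) ≈ 0.3069

Elasticity = (dY/dX) · (X/Y)

dY/dX = 25/X
At X = 26: dY/dX = 25/26, Y = 25·ln(26)

Elasticity = (25/26) · (26 / (25·ln(26))) = 1/ln(26) ≈ 0.3069

Interpretation: for a small percentage change in X, the percentage change in Y is approximately 0.31 times as large.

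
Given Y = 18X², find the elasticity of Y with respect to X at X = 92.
Elasticity = 2

Elasticity = (dY/dX) · (X/Y)

dY/dX = 36·X
At X = 92: dY/dX = 3312, Y = 152352

Elasticity = 3312 · (92 / 152352) = 2

Interpretation: for a small percentage change in X, the percentage change in Y is approximately 2.00 times as large.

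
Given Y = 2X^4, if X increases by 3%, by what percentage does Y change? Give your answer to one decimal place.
12.6%

For Y = 2X^4:
If X → X(1 + 0.03)
Then Y → Y · (1 + 0.03)^4
     ≈ Y · 1.1255

Percentage change = ((1 + 0.03)^4 − 1) × 100% ≈ 12.6%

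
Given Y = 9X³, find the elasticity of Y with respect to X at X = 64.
Elasticity = 3

Elasticity = (dY/dX) · (X/Y)

dY/dX = 27·X²
At X = 64: dY/dX = 110592, Y = 2359296

Elasticity = 110592 · (64 / 2359296) = 3

Interpretation: for a small percentage change in X, the percentage change in Y is approximately 3.00 times as large.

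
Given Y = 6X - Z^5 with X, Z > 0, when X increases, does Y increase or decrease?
Y increases

Taking the partial derivative:
∂Y/∂X = 6

∂Y/∂X = 6 > 0 (assuming positive values)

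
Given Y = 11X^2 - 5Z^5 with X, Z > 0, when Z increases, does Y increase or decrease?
Y decreases

Taking the partial derivative:
∂Y/∂Z = -25Z^4

∂Y/∂Z = -25Z^4 < 0 (assuming positive values)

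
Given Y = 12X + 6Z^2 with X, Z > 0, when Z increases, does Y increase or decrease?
Y increases

Taking the partial derivative:
∂Y/∂Z = 12Z

∂Y/∂Z = 12Z > 0 (assuming positive values)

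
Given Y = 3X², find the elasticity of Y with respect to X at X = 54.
Elasticity = 2

Elasticity = (dY/dX) · (X/Y)

dY/dX = 6·X
At X = 54: dY/dX = 324, Y = 8748

Elasticity = 324 · (54 / 8748) = 2

Interpretation: for a small percentage change in X, the percentage change in Y is approximately 2.00 times as large.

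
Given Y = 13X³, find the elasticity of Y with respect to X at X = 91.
Elasticity = 3

Elasticity = (dY/dX) · (X/Y)

dY/dX = 39·X²
At X = 91: dY/dX = 322959, Y = 9796423

Elasticity = 322959 · (91 / 9796423) = 3

Interpretation: for a small percentage change in X, the percentage change in Y is approximately 3.00 times as large.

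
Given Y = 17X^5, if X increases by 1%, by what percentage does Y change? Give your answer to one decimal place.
5.1%

For Y = 17X^5:
If X → X(1 + 0.01)
Then Y → Y · (1 + 0.01)^5
     ≈ Y · 1.0510

Percentage change = ((1 + 0.01)^5 − 1) × 100% ≈ 5.1%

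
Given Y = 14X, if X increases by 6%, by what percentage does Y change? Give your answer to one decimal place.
6.0%

For Y = 14X:
If X → X(1 + 0.06)
Then Y → Y · (1 + 0.06)^1
     = Y · 1.0600

Percentage change = ((1 + 0.06)^1 − 1) × 100% = 6.0%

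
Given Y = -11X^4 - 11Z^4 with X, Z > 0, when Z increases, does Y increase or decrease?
Y decreases

Taking the partial derivative:
∂Y/∂Z = -44Z^3

∂Y/∂Z = -44Z^3 < 0 (assuming positive values)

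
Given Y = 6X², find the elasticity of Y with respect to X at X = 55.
Elasticity = 2

Elasticity = (dY/dX) · (X/Y)

dY/dX = 12·X
At X = 55: dY/dX = 660, Y = 18150

Elasticity = 660 · (55 / 18150) = 2

Interpretation: for a small percentage change in X, the percentage change in Y is approximately 2.00 times as large.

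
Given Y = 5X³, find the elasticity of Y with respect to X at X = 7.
Elasticity = 3

Elasticity = (dY/dX) · (X/Y)

dY/dX = 15·X²
At X = 7: dY/dX = 735, Y = 1715

Elasticity = 735 · (7 / 1715) = 3

Interpretation: for a small percentage change in X, the percentage change in Y is approximately 3.00 times as large.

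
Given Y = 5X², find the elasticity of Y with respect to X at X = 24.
Elasticity = 2

Elasticity = (dY/dX) · (X/Y)

dY/dX = 10·X
At X = 24: dY/dX = 240, Y = 2880

Elasticity = 240 · (24 / 2880) = 2

Interpretation: for a small percentage change in X, the percentage change in Y is approximately 2.00 times as large.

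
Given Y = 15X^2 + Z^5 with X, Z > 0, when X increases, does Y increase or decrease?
Y increases

Taking the partial derivative:
∂Y/∂X = 30X

∂Y/∂X = 30X > 0 (assuming positive values)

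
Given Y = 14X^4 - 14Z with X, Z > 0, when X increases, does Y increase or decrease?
Y increases

Taking the partial derivative:
∂Y/∂X = 56X^3

∂Y/∂X = 56X^3 > 0 (assuming positive values)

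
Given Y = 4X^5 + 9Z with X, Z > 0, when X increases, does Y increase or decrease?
Y increases

Taking the partial derivative:
∂Y/∂X = 20X^4

∂Y/∂X = 20X^4 > 0 (assuming positive values)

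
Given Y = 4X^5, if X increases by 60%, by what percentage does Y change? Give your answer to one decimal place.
948.6%

For Y = 4X^5:
If X → X(1 + 0.6)
Then Y → Y · (1 + 0.6)^5
     ≈ Y · 10.4858

Percentage change = ((1 + 0.6)^5 − 1) × 100% ≈ 948.6%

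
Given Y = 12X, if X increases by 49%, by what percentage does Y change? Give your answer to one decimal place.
49.0%

For Y = 12X:
If X → X(1 + 0.49)
Then Y → Y · (1 + 0.49)^1
     = Y · 1.4900

Percentage change = ((1 + 0.49)^1 − 1) × 100% = 49.0%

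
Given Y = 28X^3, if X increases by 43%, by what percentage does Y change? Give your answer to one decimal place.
192.4%

For Y = 28X^3:
If X → X(1 + 0.43)
Then Y → Y · (1 + 0.43)^3
     ≈ Y · 2.9242

Percentage change = ((1 + 0.43)^3 − 1) × 100% ≈ 192.4%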